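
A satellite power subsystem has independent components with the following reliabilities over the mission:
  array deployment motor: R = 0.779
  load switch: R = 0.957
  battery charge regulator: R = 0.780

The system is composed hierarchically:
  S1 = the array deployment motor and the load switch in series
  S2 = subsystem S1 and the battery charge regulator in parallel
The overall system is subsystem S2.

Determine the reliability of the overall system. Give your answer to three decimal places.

0.944

Series (array deployment motor and load switch): 0.77900 × 0.95700 = 0.74550
Parallel ([0.74550] and battery charge regulator): 1 − (1 − 0.74550)(1 − 0.78000) = 0.944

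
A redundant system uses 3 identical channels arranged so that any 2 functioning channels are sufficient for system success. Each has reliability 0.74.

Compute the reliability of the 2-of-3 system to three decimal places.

R = Σ_{i=2}^{3} C(3,i) p^i (1−p)^{3−i} with p = 0.74
C(3,2)·0.74^2·0.26^1 = 0.42713
C(3,3)·0.74^3·0.26^0 = 0.40522
Sum = 0.832

0.832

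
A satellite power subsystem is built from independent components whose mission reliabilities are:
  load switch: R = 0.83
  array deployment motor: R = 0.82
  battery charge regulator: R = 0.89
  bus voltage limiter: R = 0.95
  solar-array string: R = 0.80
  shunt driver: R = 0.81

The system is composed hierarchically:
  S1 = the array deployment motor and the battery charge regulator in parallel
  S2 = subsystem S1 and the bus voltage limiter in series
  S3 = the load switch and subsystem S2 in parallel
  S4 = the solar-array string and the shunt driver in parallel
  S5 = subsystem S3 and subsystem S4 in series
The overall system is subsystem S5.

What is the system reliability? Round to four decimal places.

Parallel (array deployment motor and battery charge regulator): 1 − (1 − 0.820000)(1 − 0.890000) = 0.980200
Series ([0.980200] and bus voltage limiter): 0.980200 × 0.950000 = 0.931190
Parallel (load switch and [0.931190]): 1 − (1 − 0.830000)(1 − 0.931190) = 0.988302
Parallel (solar-array string and shunt driver): 1 − (1 − 0.800000)(1 − 0.810000) = 0.962000
Series ([0.988302] and [0.962000]): 0.988302 × 0.962000 = 0.9507

0.9507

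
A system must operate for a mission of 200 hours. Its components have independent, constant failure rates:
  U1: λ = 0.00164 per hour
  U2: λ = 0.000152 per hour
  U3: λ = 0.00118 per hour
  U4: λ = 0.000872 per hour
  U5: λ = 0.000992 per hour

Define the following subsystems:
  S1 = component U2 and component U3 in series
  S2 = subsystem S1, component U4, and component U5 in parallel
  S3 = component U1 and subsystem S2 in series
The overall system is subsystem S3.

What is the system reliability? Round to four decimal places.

R(U1) = exp(−0.00164 × 200) = 0.720363
R(U2) = exp(−0.000152 × 200) = 0.970057
R(U3) = exp(−0.00118 × 200) = 0.789781
R(U4) = exp(−0.000872 × 200) = 0.839961
R(U5) = exp(−0.000992 × 200) = 0.820042
Series (U2 and U3): 0.970057 × 0.789781 = 0.766133
Parallel ([0.766133], U4, and U5): 1 − (1 − 0.766133)(1 − 0.839961)(1 − 0.820042) = 0.993265
Series (U1 and [0.993265]): 0.720363 × 0.993265 = 0.7155

0.7155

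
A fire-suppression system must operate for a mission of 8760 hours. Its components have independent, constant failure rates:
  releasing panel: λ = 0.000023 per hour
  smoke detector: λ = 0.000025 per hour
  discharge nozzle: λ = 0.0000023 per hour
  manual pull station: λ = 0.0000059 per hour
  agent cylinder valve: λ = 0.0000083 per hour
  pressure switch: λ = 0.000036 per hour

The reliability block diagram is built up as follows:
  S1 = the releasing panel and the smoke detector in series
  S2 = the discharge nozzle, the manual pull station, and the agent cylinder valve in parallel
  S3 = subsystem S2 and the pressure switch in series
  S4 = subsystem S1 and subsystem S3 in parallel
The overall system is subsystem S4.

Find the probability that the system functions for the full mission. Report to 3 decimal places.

R(releasing panel) = exp(−0.000023 × 8760) = 0.81752
R(smoke detector) = exp(−0.000025 × 8760) = 0.80332
R(discharge nozzle) = exp(−0.0000023 × 8760) = 0.98005
R(manual pull station) = exp(−0.0000059 × 8760) = 0.94963
R(agent cylinder valve) = exp(−0.0000083 × 8760) = 0.92987
R(pressure switch) = exp(−0.000036 × 8760) = 0.72953
Series (releasing panel and smoke detector): 0.81752 × 0.80332 = 0.65673
Parallel (discharge nozzle, manual pull station, and agent cylinder valve): 1 − (1 − 0.98005)(1 − 0.94963)(1 − 0.92987) = 0.99993
Series ([0.99993] and pressure switch): 0.99993 × 0.72953 = 0.72948
Parallel ([0.65673] and [0.72948]): 1 − (1 − 0.65673)(1 − 0.72948) = 0.907

0.907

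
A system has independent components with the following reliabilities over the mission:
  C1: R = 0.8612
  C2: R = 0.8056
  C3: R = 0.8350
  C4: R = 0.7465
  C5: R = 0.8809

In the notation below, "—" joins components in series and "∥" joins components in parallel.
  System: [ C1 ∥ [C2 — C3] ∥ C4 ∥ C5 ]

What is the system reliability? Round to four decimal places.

0.9986

Series (C2 and C3): 0.805600 × 0.835000 = 0.672676
Parallel (C1, [0.672676], C4, and C5): 1 − (1 − 0.861200)(1 − 0.672676)(1 − 0.746500)(1 − 0.880900) = 0.9986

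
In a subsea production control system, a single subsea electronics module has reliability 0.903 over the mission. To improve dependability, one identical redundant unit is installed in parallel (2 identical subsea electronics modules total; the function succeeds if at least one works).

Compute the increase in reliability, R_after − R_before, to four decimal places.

0.0876

R_before = 0.903
R_after = 1 − (1 − 0.903)^2 = 0.9906
ΔR = 0.9906 − 0.903 = 0.0876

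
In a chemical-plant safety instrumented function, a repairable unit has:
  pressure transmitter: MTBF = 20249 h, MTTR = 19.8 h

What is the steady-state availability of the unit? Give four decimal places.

A(pressure transmitter) = MTBF/(MTBF+MTTR) = 20249/(20249+19.8) = 0.9990

0.9990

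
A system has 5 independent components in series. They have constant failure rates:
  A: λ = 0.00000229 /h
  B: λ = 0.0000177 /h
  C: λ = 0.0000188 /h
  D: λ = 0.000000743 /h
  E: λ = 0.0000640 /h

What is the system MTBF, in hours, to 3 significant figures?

9660

Series of exponential components: λ_sys = Σ λ_i
λ_sys = 0.00000229 + 0.0000177 + 0.0000188 + 0.000000743 + 0.0000640 = 1.0353e-04 /h
MTBF = 1 / λ_sys = 9660 h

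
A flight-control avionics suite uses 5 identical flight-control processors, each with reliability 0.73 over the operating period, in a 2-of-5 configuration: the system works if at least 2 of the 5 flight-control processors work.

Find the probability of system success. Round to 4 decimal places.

0.9792

R = Σ_{i=2}^{5} C(5,i) p^i (1−p)^{5−i} with p = 0.73
C(5,2)·0.73^2·0.27^3 = 0.104891
C(5,3)·0.73^3·0.27^2 = 0.283593
C(5,4)·0.73^4·0.27^1 = 0.383376
C(5,5)·0.73^5·0.27^0 = 0.207307
Sum = 0.9792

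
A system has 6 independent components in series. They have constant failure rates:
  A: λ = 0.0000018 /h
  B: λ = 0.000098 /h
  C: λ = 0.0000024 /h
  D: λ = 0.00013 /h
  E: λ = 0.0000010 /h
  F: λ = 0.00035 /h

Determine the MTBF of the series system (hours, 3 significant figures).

1710

Series of exponential components: λ_sys = Σ λ_i
λ_sys = 0.0000018 + 0.000098 + 0.0000024 + 0.00013 + 0.0000010 + 0.00035 = 5.8320e-04 /h
MTBF = 1 / λ_sys = 1710 h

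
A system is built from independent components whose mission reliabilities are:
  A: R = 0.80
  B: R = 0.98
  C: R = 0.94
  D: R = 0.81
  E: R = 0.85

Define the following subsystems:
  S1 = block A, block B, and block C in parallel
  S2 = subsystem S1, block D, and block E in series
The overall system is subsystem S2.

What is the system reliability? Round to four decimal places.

0.6883

Parallel (A, B, and C): 1 − (1 − 0.800000)(1 − 0.980000)(1 − 0.940000) = 0.999760
Series ([0.999760], D, and E): 0.999760 × 0.810000 × 0.850000 = 0.6883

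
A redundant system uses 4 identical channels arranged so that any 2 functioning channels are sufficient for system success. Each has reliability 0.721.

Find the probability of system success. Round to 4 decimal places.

0.9313

R = Σ_{i=2}^{4} C(4,i) p^i (1−p)^{4−i} with p = 0.721
C(4,2)·0.721^2·0.279^2 = 0.242790
C(4,3)·0.721^3·0.279^1 = 0.418283
C(4,4)·0.721^4·0.279^0 = 0.270235
Sum = 0.9313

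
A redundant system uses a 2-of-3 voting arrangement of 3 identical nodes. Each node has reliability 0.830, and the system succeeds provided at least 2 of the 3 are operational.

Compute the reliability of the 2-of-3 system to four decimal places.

0.9231

R = Σ_{i=2}^{3} C(3,i) p^i (1−p)^{3−i} with p = 0.830
C(3,2)·0.830^2·0.170^1 = 0.351339
C(3,3)·0.830^3·0.170^0 = 0.571787
Sum = 0.9231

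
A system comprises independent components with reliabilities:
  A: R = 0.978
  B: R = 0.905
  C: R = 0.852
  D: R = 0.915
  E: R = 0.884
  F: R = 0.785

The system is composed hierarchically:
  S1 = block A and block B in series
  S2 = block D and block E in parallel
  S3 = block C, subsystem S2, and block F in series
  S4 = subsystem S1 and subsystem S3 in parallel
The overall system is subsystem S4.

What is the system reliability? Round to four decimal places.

Series (A and B): 0.978000 × 0.905000 = 0.885090
Parallel (D and E): 1 − (1 − 0.915000)(1 − 0.884000) = 0.990140
Series (C, [0.990140], and F): 0.852000 × 0.990140 × 0.785000 = 0.662225
Parallel ([0.885090] and [0.662225]): 1 − (1 − 0.885090)(1 − 0.662225) = 0.9612

0.9612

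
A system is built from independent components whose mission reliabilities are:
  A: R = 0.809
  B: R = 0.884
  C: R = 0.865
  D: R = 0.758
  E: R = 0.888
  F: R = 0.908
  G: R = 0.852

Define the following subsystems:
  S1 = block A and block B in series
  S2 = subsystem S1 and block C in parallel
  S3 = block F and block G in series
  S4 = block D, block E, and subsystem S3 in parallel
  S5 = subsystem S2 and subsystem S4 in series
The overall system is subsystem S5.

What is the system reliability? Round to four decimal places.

Series (A and B): 0.809000 × 0.884000 = 0.715156
Parallel ([0.715156] and C): 1 − (1 − 0.715156)(1 − 0.865000) = 0.961546
Series (F and G): 0.908000 × 0.852000 = 0.773616
Parallel (D, E, and [0.773616]): 1 − (1 − 0.758000)(1 − 0.888000)(1 − 0.773616) = 0.993864
Series ([0.961546] and [0.993864]): 0.961546 × 0.993864 = 0.9556

0.9556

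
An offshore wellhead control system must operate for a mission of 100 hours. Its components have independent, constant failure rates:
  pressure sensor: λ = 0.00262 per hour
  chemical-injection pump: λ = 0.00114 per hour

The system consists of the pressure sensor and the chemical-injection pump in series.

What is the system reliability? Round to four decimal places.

0.6866

R(pressure sensor) = exp(−0.00262 × 100) = 0.769511
R(chemical-injection pump) = exp(−0.00114 × 100) = 0.892258
Series (pressure sensor and chemical-injection pump): 0.769511 × 0.892258 = 0.6866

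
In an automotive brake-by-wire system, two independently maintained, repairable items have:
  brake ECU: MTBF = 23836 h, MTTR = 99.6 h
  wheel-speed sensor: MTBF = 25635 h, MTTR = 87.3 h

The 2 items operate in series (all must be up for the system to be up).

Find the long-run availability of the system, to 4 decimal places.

A(brake ECU) = MTBF/(MTBF+MTTR) = 23836/(23836+99.6) = 0.995839
A(wheel-speed sensor) = MTBF/(MTBF+MTTR) = 25635/(25635+87.3) = 0.996606
Series availability: 0.995839 × 0.996606 = 0.9925

0.9925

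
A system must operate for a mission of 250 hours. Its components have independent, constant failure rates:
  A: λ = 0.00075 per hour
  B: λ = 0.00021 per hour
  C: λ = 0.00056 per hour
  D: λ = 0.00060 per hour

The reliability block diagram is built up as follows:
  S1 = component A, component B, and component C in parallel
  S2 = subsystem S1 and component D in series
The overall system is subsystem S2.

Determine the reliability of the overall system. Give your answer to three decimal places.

0.860

R(A) = exp(−0.00075 × 250) = 0.82903
R(B) = exp(−0.00021 × 250) = 0.94885
R(C) = exp(−0.00056 × 250) = 0.86936
R(D) = exp(−0.00060 × 250) = 0.86071
Parallel (A, B, and C): 1 − (1 − 0.82903)(1 − 0.94885)(1 − 0.86936) = 0.99886
Series ([0.99886] and D): 0.99886 × 0.86071 = 0.860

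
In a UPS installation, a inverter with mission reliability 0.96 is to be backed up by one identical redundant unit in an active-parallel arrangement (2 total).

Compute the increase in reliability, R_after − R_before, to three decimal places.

R_before = 0.96
R_after = 1 − (1 − 0.96)^2 = 0.998
ΔR = 0.998 − 0.96 = 0.038

0.038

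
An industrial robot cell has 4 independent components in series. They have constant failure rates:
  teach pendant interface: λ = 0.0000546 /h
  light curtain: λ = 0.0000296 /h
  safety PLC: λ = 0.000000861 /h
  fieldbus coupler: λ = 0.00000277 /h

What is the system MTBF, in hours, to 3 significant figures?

11400

Series of exponential components: λ_sys = Σ λ_i
λ_sys = 0.0000546 + 0.0000296 + 0.000000861 + 0.00000277 = 8.7831e-05 /h
MTBF = 1 / λ_sys = 11400 h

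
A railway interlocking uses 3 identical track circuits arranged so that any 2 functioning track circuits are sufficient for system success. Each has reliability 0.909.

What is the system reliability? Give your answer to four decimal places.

R = Σ_{i=2}^{3} C(3,i) p^i (1−p)^{3−i} with p = 0.909
C(3,2)·0.909^2·0.091^1 = 0.225575
C(3,3)·0.909^3·0.091^0 = 0.751089
Sum = 0.9767

0.9767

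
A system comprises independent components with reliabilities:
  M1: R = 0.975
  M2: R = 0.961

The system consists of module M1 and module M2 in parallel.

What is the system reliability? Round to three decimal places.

0.999

Parallel (M1 and M2): 1 − (1 − 0.97500)(1 − 0.96100) = 0.999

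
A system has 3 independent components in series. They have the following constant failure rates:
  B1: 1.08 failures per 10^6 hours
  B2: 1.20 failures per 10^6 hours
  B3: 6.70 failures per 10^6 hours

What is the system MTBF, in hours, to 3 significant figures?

111000

Series of exponential components: λ_sys = Σ λ_i
λ_sys = 0.00000108 + 0.00000120 + 0.00000670 = 8.9800e-06 /h
MTBF = 1 / λ_sys = 111000 h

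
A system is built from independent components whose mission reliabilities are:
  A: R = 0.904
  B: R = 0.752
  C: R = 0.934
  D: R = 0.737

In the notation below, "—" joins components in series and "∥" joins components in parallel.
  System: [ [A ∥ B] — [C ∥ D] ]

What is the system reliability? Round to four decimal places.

Parallel (A and B): 1 − (1 − 0.904000)(1 − 0.752000) = 0.976192
Parallel (C and D): 1 − (1 − 0.934000)(1 − 0.737000) = 0.982642
Series ([0.976192] and [0.982642]): 0.976192 × 0.982642 = 0.9592

0.9592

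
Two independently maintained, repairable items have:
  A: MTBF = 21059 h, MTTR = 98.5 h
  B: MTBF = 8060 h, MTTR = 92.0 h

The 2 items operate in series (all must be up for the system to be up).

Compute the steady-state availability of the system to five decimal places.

A(A) = MTBF/(MTBF+MTTR) = 21059/(21059+98.5) = 0.995344
A(B) = MTBF/(MTBF+MTTR) = 8060/(8060+92.0) = 0.988714
Series availability: 0.995344 × 0.988714 = 0.98411

0.98411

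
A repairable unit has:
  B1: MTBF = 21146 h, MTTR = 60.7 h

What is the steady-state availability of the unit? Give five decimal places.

0.99714

A(B1) = MTBF/(MTBF+MTTR) = 21146/(21146+60.7) = 0.99714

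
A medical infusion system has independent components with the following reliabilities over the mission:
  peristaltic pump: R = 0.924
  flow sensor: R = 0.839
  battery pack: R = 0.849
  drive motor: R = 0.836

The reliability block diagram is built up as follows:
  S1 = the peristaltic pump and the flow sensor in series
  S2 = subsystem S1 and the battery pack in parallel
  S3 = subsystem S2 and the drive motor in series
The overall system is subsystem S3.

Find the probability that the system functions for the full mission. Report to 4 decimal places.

Series (peristaltic pump and flow sensor): 0.924000 × 0.839000 = 0.775236
Parallel ([0.775236] and battery pack): 1 − (1 − 0.775236)(1 − 0.849000) = 0.966061
Series ([0.966061] and drive motor): 0.966061 × 0.836000 = 0.8076

0.8076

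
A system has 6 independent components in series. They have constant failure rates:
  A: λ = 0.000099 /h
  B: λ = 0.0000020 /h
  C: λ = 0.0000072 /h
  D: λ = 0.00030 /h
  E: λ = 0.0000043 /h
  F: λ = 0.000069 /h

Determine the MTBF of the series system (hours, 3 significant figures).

2080

Series of exponential components: λ_sys = Σ λ_i
λ_sys = 0.000099 + 0.0000020 + 0.0000072 + 0.00030 + 0.0000043 + 0.000069 = 4.8150e-04 /h
MTBF = 1 / λ_sys = 2080 h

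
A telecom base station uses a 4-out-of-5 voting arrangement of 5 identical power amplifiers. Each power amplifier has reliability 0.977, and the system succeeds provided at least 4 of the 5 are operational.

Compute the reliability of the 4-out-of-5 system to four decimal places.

0.9949

R = Σ_{i=4}^{5} C(5,i) p^i (1−p)^{5−i} with p = 0.977
C(5,4)·0.977^4·0.023^1 = 0.104779
C(5,5)·0.977^5·0.023^0 = 0.890170
Sum = 0.9949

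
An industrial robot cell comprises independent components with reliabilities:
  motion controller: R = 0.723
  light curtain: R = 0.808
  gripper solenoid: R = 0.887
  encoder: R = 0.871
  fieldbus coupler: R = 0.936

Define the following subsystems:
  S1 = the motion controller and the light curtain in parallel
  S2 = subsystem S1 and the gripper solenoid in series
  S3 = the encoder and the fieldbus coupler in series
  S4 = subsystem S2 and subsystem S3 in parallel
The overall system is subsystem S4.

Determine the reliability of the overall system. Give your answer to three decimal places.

Parallel (motion controller and light curtain): 1 − (1 − 0.72300)(1 − 0.80800) = 0.94682
Series ([0.94682] and gripper solenoid): 0.94682 × 0.88700 = 0.83983
Series (encoder and fieldbus coupler): 0.87100 × 0.93600 = 0.81526
Parallel ([0.83983] and [0.81526]): 1 − (1 − 0.83983)(1 − 0.81526) = 0.970

0.970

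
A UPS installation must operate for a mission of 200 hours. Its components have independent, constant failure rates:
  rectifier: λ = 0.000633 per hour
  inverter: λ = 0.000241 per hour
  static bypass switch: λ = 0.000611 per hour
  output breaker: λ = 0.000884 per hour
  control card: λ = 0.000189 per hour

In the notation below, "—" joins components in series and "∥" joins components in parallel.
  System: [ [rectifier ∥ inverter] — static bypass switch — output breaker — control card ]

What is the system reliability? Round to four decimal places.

0.7101

R(rectifier) = exp(−0.000633 × 200) = 0.881086
R(inverter) = exp(−0.000241 × 200) = 0.952943
R(static bypass switch) = exp(−0.000611 × 200) = 0.884971
R(output breaker) = exp(−0.000884 × 200) = 0.837947
R(control card) = exp(−0.000189 × 200) = 0.962906
Parallel (rectifier and inverter): 1 − (1 − 0.881086)(1 − 0.952943) = 0.994404
Series ([0.994404], static bypass switch, output breaker, and control card): 0.994404 × 0.884971 × 0.837947 × 0.962906 = 0.7101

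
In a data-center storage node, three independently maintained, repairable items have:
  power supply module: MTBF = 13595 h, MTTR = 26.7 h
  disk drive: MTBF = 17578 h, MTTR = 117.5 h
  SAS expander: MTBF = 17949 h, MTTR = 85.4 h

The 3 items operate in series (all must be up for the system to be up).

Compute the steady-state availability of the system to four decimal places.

A(power supply module) = MTBF/(MTBF+MTTR) = 13595/(13595+26.7) = 0.998040
A(disk drive) = MTBF/(MTBF+MTTR) = 17578/(17578+117.5) = 0.993360
A(SAS expander) = MTBF/(MTBF+MTTR) = 17949/(17949+85.4) = 0.995265
Series availability: 0.998040 × 0.993360 × 0.995265 = 0.9867

0.9867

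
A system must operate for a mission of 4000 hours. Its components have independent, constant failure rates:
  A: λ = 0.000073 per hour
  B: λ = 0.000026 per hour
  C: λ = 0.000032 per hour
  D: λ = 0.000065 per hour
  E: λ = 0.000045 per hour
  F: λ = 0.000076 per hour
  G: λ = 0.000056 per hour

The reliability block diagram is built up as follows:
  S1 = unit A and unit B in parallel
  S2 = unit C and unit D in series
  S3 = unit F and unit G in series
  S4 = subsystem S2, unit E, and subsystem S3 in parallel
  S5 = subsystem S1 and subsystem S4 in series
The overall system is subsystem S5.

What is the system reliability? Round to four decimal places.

0.9538

R(A) = exp(−0.000073 × 4000) = 0.746769
R(B) = exp(−0.000026 × 4000) = 0.901225
R(C) = exp(−0.000032 × 4000) = 0.879853
R(D) = exp(−0.000065 × 4000) = 0.771052
R(E) = exp(−0.000045 × 4000) = 0.835270
R(F) = exp(−0.000076 × 4000) = 0.737861
R(G) = exp(−0.000056 × 4000) = 0.799315
Parallel (A and B): 1 − (1 − 0.746769)(1 − 0.901225) = 0.974987
Series (C and D): 0.879853 × 0.771052 = 0.678412
Series (F and G): 0.737861 × 0.799315 = 0.589783
Parallel ([0.678412], E, and [0.589783]): 1 − (1 − 0.678412)(1 − 0.835270)(1 − 0.589783) = 0.978269
Series ([0.974987] and [0.978269]): 0.974987 × 0.978269 = 0.9538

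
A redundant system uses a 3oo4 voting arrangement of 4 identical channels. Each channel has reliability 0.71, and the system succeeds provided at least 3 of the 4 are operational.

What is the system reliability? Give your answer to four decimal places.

R = Σ_{i=3}^{4} C(4,i) p^i (1−p)^{4−i} with p = 0.71
C(4,3)·0.71^3·0.29^1 = 0.415177
C(4,4)·0.71^4·0.29^0 = 0.254117
Sum = 0.6693

0.6693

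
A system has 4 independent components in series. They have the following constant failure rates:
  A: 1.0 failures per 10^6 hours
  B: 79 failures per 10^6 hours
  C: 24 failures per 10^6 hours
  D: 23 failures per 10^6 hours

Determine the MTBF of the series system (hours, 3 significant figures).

7870

Series of exponential components: λ_sys = Σ λ_i
λ_sys = 0.0000010 + 0.000079 + 0.000024 + 0.000023 = 1.2700e-04 /h
MTBF = 1 / λ_sys = 7870 h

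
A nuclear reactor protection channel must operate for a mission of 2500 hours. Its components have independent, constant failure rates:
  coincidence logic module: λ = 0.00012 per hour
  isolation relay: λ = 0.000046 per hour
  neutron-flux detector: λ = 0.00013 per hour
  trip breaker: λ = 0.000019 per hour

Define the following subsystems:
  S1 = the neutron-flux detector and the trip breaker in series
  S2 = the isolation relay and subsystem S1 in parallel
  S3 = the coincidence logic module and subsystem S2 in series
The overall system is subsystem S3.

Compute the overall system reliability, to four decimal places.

0.7158

R(coincidence logic module) = exp(−0.00012 × 2500) = 0.740818
R(isolation relay) = exp(−0.000046 × 2500) = 0.891366
R(neutron-flux detector) = exp(−0.00013 × 2500) = 0.722527
R(trip breaker) = exp(−0.000019 × 2500) = 0.953610
Series (neutron-flux detector and trip breaker): 0.722527 × 0.953610 = 0.689009
Parallel (isolation relay and [0.689009]): 1 − (1 − 0.891366)(1 − 0.689009) = 0.966216
Series (coincidence logic module and [0.966216]): 0.740818 × 0.966216 = 0.7158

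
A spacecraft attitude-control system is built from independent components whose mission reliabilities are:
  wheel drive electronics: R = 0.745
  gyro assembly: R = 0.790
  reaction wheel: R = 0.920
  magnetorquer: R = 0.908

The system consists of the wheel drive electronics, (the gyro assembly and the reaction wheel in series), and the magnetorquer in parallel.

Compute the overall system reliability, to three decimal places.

0.994

Series (gyro assembly and reaction wheel): 0.79000 × 0.92000 = 0.72680
Parallel (wheel drive electronics, [0.72680], and magnetorquer): 1 − (1 − 0.74500)(1 − 0.72680)(1 − 0.90800) = 0.994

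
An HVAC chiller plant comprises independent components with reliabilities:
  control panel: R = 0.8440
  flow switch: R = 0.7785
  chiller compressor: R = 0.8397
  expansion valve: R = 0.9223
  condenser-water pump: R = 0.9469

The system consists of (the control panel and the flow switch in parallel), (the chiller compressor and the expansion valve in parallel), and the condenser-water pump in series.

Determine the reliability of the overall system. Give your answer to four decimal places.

Parallel (control panel and flow switch): 1 − (1 − 0.844000)(1 − 0.778500) = 0.965446
Parallel (chiller compressor and expansion valve): 1 − (1 − 0.839700)(1 − 0.922300) = 0.987545
Series ([0.965446], [0.987545], and condenser-water pump): 0.965446 × 0.987545 × 0.946900 = 0.9028

0.9028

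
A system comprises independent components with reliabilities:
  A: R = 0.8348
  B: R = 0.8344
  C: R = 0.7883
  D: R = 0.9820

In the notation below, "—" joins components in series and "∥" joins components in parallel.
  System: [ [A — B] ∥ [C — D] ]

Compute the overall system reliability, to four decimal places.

0.9315

Series (A and B): 0.834800 × 0.834400 = 0.696557
Series (C and D): 0.788300 × 0.982000 = 0.774111
Parallel ([0.696557] and [0.774111]): 1 − (1 − 0.696557)(1 − 0.774111) = 0.9315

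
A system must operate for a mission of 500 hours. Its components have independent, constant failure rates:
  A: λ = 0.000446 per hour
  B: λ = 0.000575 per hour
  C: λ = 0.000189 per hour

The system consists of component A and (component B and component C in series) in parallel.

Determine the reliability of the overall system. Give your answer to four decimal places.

R(A) = exp(−0.000446 × 500) = 0.800115
R(B) = exp(−0.000575 × 500) = 0.750137
R(C) = exp(−0.000189 × 500) = 0.909828
Series (B and C): 0.750137 × 0.909828 = 0.682496
Parallel (A and [0.682496]): 1 − (1 − 0.800115)(1 − 0.682496) = 0.9365

0.9365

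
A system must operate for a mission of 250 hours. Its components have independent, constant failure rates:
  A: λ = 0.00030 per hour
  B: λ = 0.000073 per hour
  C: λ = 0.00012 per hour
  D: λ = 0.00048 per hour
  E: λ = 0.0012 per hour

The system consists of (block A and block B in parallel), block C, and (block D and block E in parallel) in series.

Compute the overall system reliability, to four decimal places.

0.9408

R(A) = exp(−0.00030 × 250) = 0.927743
R(B) = exp(−0.000073 × 250) = 0.981916
R(C) = exp(−0.00012 × 250) = 0.970446
R(D) = exp(−0.00048 × 250) = 0.886920
R(E) = exp(−0.0012 × 250) = 0.740818
Parallel (A and B): 1 − (1 − 0.927743)(1 − 0.981916) = 0.998693
Parallel (D and E): 1 − (1 − 0.886920)(1 − 0.740818) = 0.970692
Series ([0.998693], C, and [0.970692]): 0.998693 × 0.970446 × 0.970692 = 0.9408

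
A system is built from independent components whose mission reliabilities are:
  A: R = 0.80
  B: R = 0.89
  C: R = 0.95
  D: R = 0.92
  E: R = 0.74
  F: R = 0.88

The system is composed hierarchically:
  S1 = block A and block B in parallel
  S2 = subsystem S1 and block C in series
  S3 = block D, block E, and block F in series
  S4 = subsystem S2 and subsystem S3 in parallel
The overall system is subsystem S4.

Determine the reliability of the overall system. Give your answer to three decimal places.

Parallel (A and B): 1 − (1 − 0.80000)(1 − 0.89000) = 0.97800
Series ([0.97800] and C): 0.97800 × 0.95000 = 0.92910
Series (D, E, and F): 0.92000 × 0.74000 × 0.88000 = 0.59910
Parallel ([0.92910] and [0.59910]): 1 − (1 − 0.92910)(1 − 0.59910) = 0.972

0.972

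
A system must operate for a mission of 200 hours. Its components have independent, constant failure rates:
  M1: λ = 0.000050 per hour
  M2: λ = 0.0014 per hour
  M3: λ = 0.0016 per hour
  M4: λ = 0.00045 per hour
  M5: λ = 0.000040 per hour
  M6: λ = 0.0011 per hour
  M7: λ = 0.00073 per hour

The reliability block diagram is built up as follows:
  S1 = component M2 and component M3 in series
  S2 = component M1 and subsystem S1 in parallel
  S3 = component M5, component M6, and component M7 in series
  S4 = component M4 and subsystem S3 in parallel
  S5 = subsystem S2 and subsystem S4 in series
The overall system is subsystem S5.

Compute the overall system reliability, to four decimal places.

R(M1) = exp(−0.000050 × 200) = 0.990050
R(M2) = exp(−0.0014 × 200) = 0.755784
R(M3) = exp(−0.0016 × 200) = 0.726149
R(M4) = exp(−0.00045 × 200) = 0.913931
R(M5) = exp(−0.000040 × 200) = 0.992032
R(M6) = exp(−0.0011 × 200) = 0.802519
R(M7) = exp(−0.00073 × 200) = 0.864158
Series (M2 and M3): 0.755784 × 0.726149 = 0.548812
Parallel (M1 and [0.548812]): 1 − (1 − 0.990050)(1 − 0.548812) = 0.995511
Series (M5, M6, and M7): 0.992032 × 0.802519 × 0.864158 = 0.687977
Parallel (M4 and [0.687977]): 1 − (1 − 0.913931)(1 − 0.687977) = 0.973144
Series ([0.995511] and [0.973144]): 0.995511 × 0.973144 = 0.9688

0.9688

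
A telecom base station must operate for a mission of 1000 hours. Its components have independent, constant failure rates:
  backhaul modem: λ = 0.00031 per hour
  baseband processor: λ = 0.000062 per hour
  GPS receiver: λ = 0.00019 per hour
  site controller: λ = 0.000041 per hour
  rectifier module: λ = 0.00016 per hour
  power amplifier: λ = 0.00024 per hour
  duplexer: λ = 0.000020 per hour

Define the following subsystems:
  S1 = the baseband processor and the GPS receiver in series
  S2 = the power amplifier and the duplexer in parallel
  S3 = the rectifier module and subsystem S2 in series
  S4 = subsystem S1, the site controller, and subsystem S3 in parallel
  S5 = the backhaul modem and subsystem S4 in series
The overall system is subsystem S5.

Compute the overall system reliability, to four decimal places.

0.7325

R(backhaul modem) = exp(−0.00031 × 1000) = 0.733447
R(baseband processor) = exp(−0.000062 × 1000) = 0.939883
R(GPS receiver) = exp(−0.00019 × 1000) = 0.826959
R(site controller) = exp(−0.000041 × 1000) = 0.959829
R(rectifier module) = exp(−0.00016 × 1000) = 0.852144
R(power amplifier) = exp(−0.00024 × 1000) = 0.786628
R(duplexer) = exp(−0.000020 × 1000) = 0.980199
Series (baseband processor and GPS receiver): 0.939883 × 0.826959 = 0.777245
Parallel (power amplifier and duplexer): 1 − (1 − 0.786628)(1 − 0.980199) = 0.995775
Series (rectifier module and [0.995775]): 0.852144 × 0.995775 = 0.848544
Parallel ([0.777245], site controller, and [0.848544]): 1 − (1 − 0.777245)(1 − 0.959829)(1 − 0.848544) = 0.998645
Series (backhaul modem and [0.998645]): 0.733447 × 0.998645 = 0.7325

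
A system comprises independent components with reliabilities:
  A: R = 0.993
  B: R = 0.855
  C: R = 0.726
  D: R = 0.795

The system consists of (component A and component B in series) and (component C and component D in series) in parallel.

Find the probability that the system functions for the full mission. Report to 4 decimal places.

0.9362

Series (A and B): 0.993000 × 0.855000 = 0.849015
Series (C and D): 0.726000 × 0.795000 = 0.577170
Parallel ([0.849015] and [0.577170]): 1 − (1 − 0.849015)(1 − 0.577170) = 0.9362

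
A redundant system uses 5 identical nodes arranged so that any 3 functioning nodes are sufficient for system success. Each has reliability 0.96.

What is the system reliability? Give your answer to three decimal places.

R = Σ_{i=3}^{5} C(5,i) p^i (1−p)^{5−i} with p = 0.96
C(5,3)·0.96^3·0.04^2 = 0.01416
C(5,4)·0.96^4·0.04^1 = 0.16987
C(5,5)·0.96^5·0.04^0 = 0.81537
Sum = 0.999

0.999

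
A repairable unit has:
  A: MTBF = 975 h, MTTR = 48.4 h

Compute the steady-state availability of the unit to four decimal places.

A(A) = MTBF/(MTBF+MTTR) = 975/(975+48.4) = 0.9527

0.9527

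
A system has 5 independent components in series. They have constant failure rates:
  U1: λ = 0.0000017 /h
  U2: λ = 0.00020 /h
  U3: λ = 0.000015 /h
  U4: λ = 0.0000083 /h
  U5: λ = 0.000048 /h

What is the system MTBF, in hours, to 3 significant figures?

Series of exponential components: λ_sys = Σ λ_i
λ_sys = 0.0000017 + 0.00020 + 0.000015 + 0.0000083 + 0.000048 = 2.7300e-04 /h
MTBF = 1 / λ_sys = 3660 h

3660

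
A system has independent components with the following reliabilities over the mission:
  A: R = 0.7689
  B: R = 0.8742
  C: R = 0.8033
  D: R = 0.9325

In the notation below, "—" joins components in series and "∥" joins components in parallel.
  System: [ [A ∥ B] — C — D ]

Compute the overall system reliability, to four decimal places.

0.7273

Parallel (A and B): 1 − (1 − 0.768900)(1 − 0.874200) = 0.970928
Series ([0.970928], C, and D): 0.970928 × 0.803300 × 0.932500 = 0.7273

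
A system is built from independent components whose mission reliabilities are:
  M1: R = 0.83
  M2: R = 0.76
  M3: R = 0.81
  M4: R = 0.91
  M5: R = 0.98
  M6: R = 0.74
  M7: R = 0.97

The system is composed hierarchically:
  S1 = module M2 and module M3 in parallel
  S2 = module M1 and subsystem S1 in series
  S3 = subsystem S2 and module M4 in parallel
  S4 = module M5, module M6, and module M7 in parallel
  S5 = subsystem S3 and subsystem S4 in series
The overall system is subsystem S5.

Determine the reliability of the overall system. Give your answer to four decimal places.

0.9811

Parallel (M2 and M3): 1 − (1 − 0.760000)(1 − 0.810000) = 0.954400
Series (M1 and [0.954400]): 0.830000 × 0.954400 = 0.792152
Parallel ([0.792152] and M4): 1 − (1 − 0.792152)(1 − 0.910000) = 0.981294
Parallel (M5, M6, and M7): 1 − (1 − 0.980000)(1 − 0.740000)(1 − 0.970000) = 0.999844
Series ([0.981294] and [0.999844]): 0.981294 × 0.999844 = 0.9811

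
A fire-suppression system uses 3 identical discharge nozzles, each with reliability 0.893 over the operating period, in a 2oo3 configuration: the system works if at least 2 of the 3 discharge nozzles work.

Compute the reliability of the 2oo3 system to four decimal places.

R = Σ_{i=2}^{3} C(3,i) p^i (1−p)^{3−i} with p = 0.893
C(3,2)·0.893^2·0.107^1 = 0.255981
C(3,3)·0.893^3·0.107^0 = 0.712122
Sum = 0.9681

0.9681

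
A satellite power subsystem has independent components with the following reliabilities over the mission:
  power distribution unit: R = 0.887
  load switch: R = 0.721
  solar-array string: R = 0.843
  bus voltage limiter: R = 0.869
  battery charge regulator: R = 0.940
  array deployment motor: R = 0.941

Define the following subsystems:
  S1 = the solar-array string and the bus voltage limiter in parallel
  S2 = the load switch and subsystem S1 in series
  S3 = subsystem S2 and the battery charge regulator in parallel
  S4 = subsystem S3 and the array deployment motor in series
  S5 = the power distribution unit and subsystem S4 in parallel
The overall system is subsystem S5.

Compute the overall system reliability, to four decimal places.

0.9915

Parallel (solar-array string and bus voltage limiter): 1 − (1 − 0.843000)(1 − 0.869000) = 0.979433
Series (load switch and [0.979433]): 0.721000 × 0.979433 = 0.706171
Parallel ([0.706171] and battery charge regulator): 1 − (1 − 0.706171)(1 − 0.940000) = 0.982370
Series ([0.982370] and array deployment motor): 0.982370 × 0.941000 = 0.924410
Parallel (power distribution unit and [0.924410]): 1 − (1 − 0.887000)(1 − 0.924410) = 0.9915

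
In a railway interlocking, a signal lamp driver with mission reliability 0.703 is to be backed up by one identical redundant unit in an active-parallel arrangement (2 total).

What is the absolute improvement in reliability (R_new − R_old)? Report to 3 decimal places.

R_before = 0.703
R_after = 1 − (1 − 0.703)^2 = 0.912
ΔR = 0.912 − 0.703 = 0.209

0.209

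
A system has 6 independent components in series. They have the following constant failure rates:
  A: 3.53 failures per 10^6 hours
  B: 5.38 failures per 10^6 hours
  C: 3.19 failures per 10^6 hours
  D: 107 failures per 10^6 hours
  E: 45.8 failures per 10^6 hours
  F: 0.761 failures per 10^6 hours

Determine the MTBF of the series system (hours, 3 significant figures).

Series of exponential components: λ_sys = Σ λ_i
λ_sys = 0.00000353 + 0.00000538 + 0.00000319 + 0.000107 + 0.0000458 + 0.000000761 = 1.6566e-04 /h
MTBF = 1 / λ_sys = 6040 h

6040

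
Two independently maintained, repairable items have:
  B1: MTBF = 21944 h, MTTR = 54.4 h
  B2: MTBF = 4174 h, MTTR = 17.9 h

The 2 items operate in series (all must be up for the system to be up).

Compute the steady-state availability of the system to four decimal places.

A(B1) = MTBF/(MTBF+MTTR) = 21944/(21944+54.4) = 0.997527
A(B2) = MTBF/(MTBF+MTTR) = 4174/(4174+17.9) = 0.995730
Series availability: 0.997527 × 0.995730 = 0.9933

0.9933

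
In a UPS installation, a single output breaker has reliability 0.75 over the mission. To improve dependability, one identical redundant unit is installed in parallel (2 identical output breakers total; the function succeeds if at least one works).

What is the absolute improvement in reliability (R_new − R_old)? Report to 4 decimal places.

0.1875

R_before = 0.75
R_after = 1 − (1 − 0.75)^2 = 0.9375
ΔR = 0.9375 − 0.75 = 0.1875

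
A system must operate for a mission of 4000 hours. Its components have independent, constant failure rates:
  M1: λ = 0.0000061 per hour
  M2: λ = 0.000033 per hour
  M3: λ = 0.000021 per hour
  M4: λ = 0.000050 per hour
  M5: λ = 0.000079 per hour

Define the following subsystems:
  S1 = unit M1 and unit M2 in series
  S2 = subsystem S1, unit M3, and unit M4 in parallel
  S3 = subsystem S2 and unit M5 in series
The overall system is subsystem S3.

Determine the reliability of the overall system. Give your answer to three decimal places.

R(M1) = exp(−0.0000061 × 4000) = 0.97590
R(M2) = exp(−0.000033 × 4000) = 0.87634
R(M3) = exp(−0.000021 × 4000) = 0.91943
R(M4) = exp(−0.000050 × 4000) = 0.81873
R(M5) = exp(−0.000079 × 4000) = 0.72906
Series (M1 and M2): 0.97590 × 0.87634 = 0.85522
Parallel ([0.85522], M3, and M4): 1 − (1 − 0.85522)(1 − 0.91943)(1 − 0.81873) = 0.99789
Series ([0.99789] and M5): 0.99789 × 0.72906 = 0.728

0.728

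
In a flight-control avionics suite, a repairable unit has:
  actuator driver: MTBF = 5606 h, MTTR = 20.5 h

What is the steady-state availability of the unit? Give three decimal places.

0.996

A(actuator driver) = MTBF/(MTBF+MTTR) = 5606/(5606+20.5) = 0.996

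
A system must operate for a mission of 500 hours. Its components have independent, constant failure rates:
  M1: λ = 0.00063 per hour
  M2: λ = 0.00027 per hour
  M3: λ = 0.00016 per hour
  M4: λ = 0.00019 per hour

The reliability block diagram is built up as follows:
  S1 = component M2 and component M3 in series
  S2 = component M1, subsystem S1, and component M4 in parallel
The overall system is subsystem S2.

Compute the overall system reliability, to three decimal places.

0.995

R(M1) = exp(−0.00063 × 500) = 0.72979
R(M2) = exp(−0.00027 × 500) = 0.87372
R(M3) = exp(−0.00016 × 500) = 0.92312
R(M4) = exp(−0.00019 × 500) = 0.90937
Series (M2 and M3): 0.87372 × 0.92312 = 0.80655
Parallel (M1, [0.80655], and M4): 1 − (1 − 0.72979)(1 − 0.80655)(1 − 0.90937) = 0.995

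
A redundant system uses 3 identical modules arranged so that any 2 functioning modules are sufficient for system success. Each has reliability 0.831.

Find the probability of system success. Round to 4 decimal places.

0.9240

R = Σ_{i=2}^{3} C(3,i) p^i (1−p)^{3−i} with p = 0.831
C(3,2)·0.831^2·0.169^1 = 0.350114
C(3,3)·0.831^3·0.169^0 = 0.573856
Sum = 0.9240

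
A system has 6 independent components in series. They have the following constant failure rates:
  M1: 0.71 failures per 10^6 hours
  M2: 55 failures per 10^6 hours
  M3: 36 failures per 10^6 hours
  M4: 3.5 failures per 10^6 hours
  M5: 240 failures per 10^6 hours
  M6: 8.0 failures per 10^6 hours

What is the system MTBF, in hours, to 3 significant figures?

2910

Series of exponential components: λ_sys = Σ λ_i
λ_sys = 0.00000071 + 0.000055 + 0.000036 + 0.0000035 + 0.00024 + 0.0000080 = 3.4321e-04 /h
MTBF = 1 / λ_sys = 2910 h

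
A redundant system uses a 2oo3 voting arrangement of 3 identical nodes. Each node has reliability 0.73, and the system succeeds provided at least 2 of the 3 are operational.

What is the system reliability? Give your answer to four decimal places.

0.8207

R = Σ_{i=2}^{3} C(3,i) p^i (1−p)^{3−i} with p = 0.73
C(3,2)·0.73^2·0.27^1 = 0.431649
C(3,3)·0.73^3·0.27^0 = 0.389017
Sum = 0.8207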